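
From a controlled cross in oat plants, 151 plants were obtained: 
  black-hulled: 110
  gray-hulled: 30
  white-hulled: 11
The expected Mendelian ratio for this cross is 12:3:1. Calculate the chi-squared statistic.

Total ratio parts = 16. Expected numbers out of 151:
  black-hulled: 151 × 12/16 = 113.25
  gray-hulled: 151 × 3/16 = 28.3125
  white-hulled: 151 × 1/16 = 9.4375
χ² = Σ (O − E)² / E
  black-hulled: (110 − 113.25)² / 113.25 = 0.0933
  gray-hulled: (30 − 28.3125)² / 28.3125 = 0.1006
  white-hulled: (11 − 9.4375)² / 9.4375 = 0.2587
χ² = 0.0933 + 0.1006 + 0.2587 = 0.4526 ≈ 0.453

0.453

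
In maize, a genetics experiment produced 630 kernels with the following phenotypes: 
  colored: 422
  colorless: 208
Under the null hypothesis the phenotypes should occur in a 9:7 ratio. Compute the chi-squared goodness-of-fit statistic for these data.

29.497

Total ratio parts = 16. Expected numbers out of 630:
  colored: 630 × 9/16 = 354.375
  colorless: 630 × 7/16 = 275.625
χ² = Σ (O − E)² / E
  colored: (422 − 354.375)² / 354.375 = 12.9048
  colorless: (208 − 275.625)² / 275.625 = 16.5919
χ² = 12.9048 + 16.5919 = 29.4967 ≈ 29.497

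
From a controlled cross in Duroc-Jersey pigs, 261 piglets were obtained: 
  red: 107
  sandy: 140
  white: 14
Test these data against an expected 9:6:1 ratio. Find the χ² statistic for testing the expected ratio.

29.255

Under the 9:6:1 hypothesis (Σ ratio = 16, N = 261):
  red: 261 × 9/16 = 146.8125
  sandy: 261 × 6/16 = 97.875
  white: 261 × 1/16 = 16.3125
χ² = Σ (O − E)² / E
  red: (107 − 146.8125)² / 146.8125 = 10.7963
  sandy: (140 − 97.875)² / 97.875 = 18.1304
  white: (14 − 16.3125)² / 16.3125 = 0.3278
χ² = 10.7963 + 18.1304 + 0.3278 = 29.2545 ≈ 29.255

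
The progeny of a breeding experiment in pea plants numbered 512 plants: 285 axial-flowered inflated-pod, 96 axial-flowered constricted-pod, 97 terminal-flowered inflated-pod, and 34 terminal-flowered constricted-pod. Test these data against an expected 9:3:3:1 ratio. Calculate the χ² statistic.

Under the 9:3:3:1 hypothesis (Σ ratio = 16, N = 512):
  axial-flowered inflated-pod: 512 × 9/16 = 288
  axial-flowered constricted-pod: 512 × 3/16 = 96
  terminal-flowered inflated-pod: 512 × 3/16 = 96
  terminal-flowered constricted-pod: 512 × 1/16 = 32
χ² = Σ (O − E)² / E
  axial-flowered inflated-pod: (285 − 288)² / 288 = 0.0312
  axial-flowered constricted-pod: (96 − 96)² / 96 = 0.0000
  terminal-flowered inflated-pod: (97 − 96)² / 96 = 0.0104
  terminal-flowered constricted-pod: (34 − 32)² / 32 = 0.1250
χ² = 0.0312 + 0.0000 + 0.0104 + 0.1250 = 0.1666 ≈ 0.167

0.167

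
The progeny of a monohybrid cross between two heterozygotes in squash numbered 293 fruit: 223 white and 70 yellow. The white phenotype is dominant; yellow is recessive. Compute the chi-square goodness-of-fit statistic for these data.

For a monohybrid cross between heterozygotes with complete dominance, the expected phenotypic ratio is 3:1.
Under the 3:1 hypothesis (Σ ratio = 4, N = 293):
  white: 293 × 3/4 = 219.75
  yellow: 293 × 1/4 = 73.25
χ² = Σ (O − E)² / E
  white: (223 − 219.75)² / 219.75 = 0.0481
  yellow: (70 − 73.25)² / 73.25 = 0.1442
χ² = 0.0481 + 0.1442 = 0.1923 ≈ 0.192

0.192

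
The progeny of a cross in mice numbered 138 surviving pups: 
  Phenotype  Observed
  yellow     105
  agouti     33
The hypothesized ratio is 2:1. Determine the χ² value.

5.511

Expected counts for N = 138 under a 2:1 ratio (total parts = 3):
  yellow: 138 × 2/3 = 92
  agouti: 138 × 1/3 = 46
χ² = Σ (O − E)² / E
  yellow: (105 − 92)² / 92 = 1.8370
  agouti: (33 − 46)² / 46 = 3.6739
χ² = 1.8370 + 3.6739 = 5.5109 ≈ 5.511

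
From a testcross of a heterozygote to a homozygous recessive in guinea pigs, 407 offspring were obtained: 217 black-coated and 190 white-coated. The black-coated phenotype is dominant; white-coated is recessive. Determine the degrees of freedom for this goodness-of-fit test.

1

A testcross of a heterozygote (Aa × aa) gives a 1:1 phenotypic ratio.
A goodness-of-fit test with 2 phenotype classes has df = 2 − 1 = 1.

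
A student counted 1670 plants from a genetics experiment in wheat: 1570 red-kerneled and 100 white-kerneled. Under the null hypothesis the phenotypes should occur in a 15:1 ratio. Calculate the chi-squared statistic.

Total ratio parts = 16. Expected numbers out of 1670:
  red-kerneled: 1670 × 15/16 = 1565.625
  white-kerneled: 1670 × 1/16 = 104.375
χ² = Σ (O − E)² / E
  red-kerneled: (1570 − 1565.625)² / 1565.625 = 0.0122
  white-kerneled: (100 − 104.375)² / 104.375 = 0.1834
χ² = 0.0122 + 0.1834 = 0.1956 ≈ 0.196

0.196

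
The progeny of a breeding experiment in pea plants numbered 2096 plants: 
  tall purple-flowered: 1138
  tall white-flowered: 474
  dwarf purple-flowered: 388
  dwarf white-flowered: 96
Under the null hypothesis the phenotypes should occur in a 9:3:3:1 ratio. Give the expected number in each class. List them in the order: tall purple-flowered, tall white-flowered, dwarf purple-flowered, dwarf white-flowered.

Expected counts for N = 2096 under a 9:3:3:1 ratio (total parts = 16):
  tall purple-flowered: 2096 × 9/16 = 1179
  tall white-flowered: 2096 × 3/16 = 393
  dwarf purple-flowered: 2096 × 3/16 = 393
  dwarf white-flowered: 2096 × 1/16 = 131

1179, 393, 393, 131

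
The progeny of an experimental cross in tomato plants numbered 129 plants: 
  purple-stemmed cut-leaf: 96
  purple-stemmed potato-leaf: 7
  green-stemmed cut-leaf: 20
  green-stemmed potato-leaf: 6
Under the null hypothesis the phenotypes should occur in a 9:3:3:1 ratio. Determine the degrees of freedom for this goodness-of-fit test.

3

A goodness-of-fit test with 4 phenotype classes has df = 4 − 1 = 3.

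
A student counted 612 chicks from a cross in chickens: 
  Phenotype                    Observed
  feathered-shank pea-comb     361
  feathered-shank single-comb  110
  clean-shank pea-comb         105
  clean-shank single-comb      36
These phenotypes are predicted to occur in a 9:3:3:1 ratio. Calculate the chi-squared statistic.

1.972

Total ratio parts = 16. Expected numbers out of 612:
  feathered-shank pea-comb: 612 × 9/16 = 344.25
  feathered-shank single-comb: 612 × 3/16 = 114.75
  clean-shank pea-comb: 612 × 3/16 = 114.75
  clean-shank single-comb: 612 × 1/16 = 38.25
χ² = Σ (O − E)² / E
  feathered-shank pea-comb: (361 − 344.25)² / 344.25 = 0.8150
  feathered-shank single-comb: (110 − 114.75)² / 114.75 = 0.1966
  clean-shank pea-comb: (105 − 114.75)² / 114.75 = 0.8284
  clean-shank single-comb: (36 − 38.25)² / 38.25 = 0.1324
χ² = 0.8150 + 0.1966 + 0.8284 + 0.1324 = 1.9724 ≈ 1.972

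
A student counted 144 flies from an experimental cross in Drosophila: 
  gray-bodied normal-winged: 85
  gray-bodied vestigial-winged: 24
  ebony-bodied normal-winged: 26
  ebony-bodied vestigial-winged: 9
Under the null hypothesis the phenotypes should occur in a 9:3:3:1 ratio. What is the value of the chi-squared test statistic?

Total ratio parts = 16. Expected numbers out of 144:
  gray-bodied normal-winged: 144 × 9/16 = 81
  gray-bodied vestigial-winged: 144 × 3/16 = 27
  ebony-bodied normal-winged: 144 × 3/16 = 27
  ebony-bodied vestigial-winged: 144 × 1/16 = 9
χ² = Σ (O − E)² / E
  gray-bodied normal-winged: (85 − 81)² / 81 = 0.1975
  gray-bodied vestigial-winged: (24 − 27)² / 27 = 0.3333
  ebony-bodied normal-winged: (26 − 27)² / 27 = 0.0370
  ebony-bodied vestigial-winged: (9 − 9)² / 9 = 0.0000
χ² = 0.1975 + 0.3333 + 0.0370 + 0.0000 = 0.5678 ≈ 0.568

0.568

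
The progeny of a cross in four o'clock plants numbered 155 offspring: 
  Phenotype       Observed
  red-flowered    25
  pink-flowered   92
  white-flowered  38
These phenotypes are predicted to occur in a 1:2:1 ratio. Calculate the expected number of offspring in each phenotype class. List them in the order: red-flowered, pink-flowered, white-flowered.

38.75, 77.5, 38.75

Total ratio parts = 4. Expected numbers out of 155:
  red-flowered: 155 × 1/4 = 38.75
  pink-flowered: 155 × 2/4 = 77.5
  white-flowered: 155 × 1/4 = 38.75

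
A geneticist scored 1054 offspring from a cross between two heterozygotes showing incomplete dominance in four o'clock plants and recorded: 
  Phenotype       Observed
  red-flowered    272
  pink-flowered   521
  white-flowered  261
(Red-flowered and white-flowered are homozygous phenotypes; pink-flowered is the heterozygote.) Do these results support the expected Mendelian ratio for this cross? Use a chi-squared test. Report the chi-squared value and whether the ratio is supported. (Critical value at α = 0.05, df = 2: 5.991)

0.366; consistent

With incomplete dominance, a heterozygote × heterozygote cross gives a 1:2:1 phenotypic ratio.
Total ratio parts = 4. Expected numbers out of 1054:
  red-flowered: 1054 × 1/4 = 263.5
  pink-flowered: 1054 × 2/4 = 527
  white-flowered: 1054 × 1/4 = 263.5
χ² = Σ (O − E)² / E
  red-flowered: (272 − 263.5)² / 263.5 = 0.2742
  pink-flowered: (521 − 527)² / 527 = 0.0683
  white-flowered: (261 − 263.5)² / 263.5 = 0.0237
χ² = 0.2742 + 0.0683 + 0.0237 = 0.3662 ≈ 0.366
Degrees of freedom = 3 − 1 = 2; critical value at α = 0.05 is 5.991.
Since 0.366 < 5.991, we fail to reject the null hypothesis — the data are consistent with the 1:2:1 ratio.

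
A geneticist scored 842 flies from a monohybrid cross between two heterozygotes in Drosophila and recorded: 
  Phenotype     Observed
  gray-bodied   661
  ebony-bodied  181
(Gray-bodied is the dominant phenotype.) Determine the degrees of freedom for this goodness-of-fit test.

For a monohybrid cross between heterozygotes with complete dominance, the expected phenotypic ratio is 3:1.
A goodness-of-fit test with 2 phenotype classes has df = 2 − 1 = 1.

1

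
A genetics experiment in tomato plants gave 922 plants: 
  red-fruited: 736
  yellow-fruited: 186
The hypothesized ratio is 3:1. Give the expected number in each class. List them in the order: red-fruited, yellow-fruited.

691.5, 230.5

Expected counts for N = 922 under a 3:1 ratio (total parts = 4):
  red-fruited: 922 × 3/4 = 691.5
  yellow-fruited: 922 × 1/4 = 230.5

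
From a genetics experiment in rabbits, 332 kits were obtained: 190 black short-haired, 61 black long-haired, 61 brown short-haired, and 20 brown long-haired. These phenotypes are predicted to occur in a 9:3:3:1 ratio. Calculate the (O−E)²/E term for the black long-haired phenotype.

The 9:3:3:1 ratio has 16 parts, so with N = 332 the expected counts are:
  black short-haired: 332 × 9/16 = 186.75
  black long-haired: 332 × 3/16 = 62.25
  brown short-haired: 332 × 3/16 = 62.25
  brown long-haired: 332 × 1/16 = 20.75
Contribution of black long-haired: (61 − 62.25)² / 62.25 = 0.0251

0.025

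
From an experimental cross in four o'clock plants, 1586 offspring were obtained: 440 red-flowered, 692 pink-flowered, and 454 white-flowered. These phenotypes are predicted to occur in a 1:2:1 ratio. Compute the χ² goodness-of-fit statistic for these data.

25.975

The 1:2:1 ratio has 4 parts, so with N = 1586 the expected counts are:
  red-flowered: 1586 × 1/4 = 396.5
  pink-flowered: 1586 × 2/4 = 793
  white-flowered: 1586 × 1/4 = 396.5
χ² = Σ (O − E)² / E
  red-flowered: (440 − 396.5)² / 396.5 = 4.7724
  pink-flowered: (692 − 793)² / 793 = 12.8638
  white-flowered: (454 − 396.5)² / 396.5 = 8.3386
χ² = 4.7724 + 12.8638 + 8.3386 = 25.9748 ≈ 25.975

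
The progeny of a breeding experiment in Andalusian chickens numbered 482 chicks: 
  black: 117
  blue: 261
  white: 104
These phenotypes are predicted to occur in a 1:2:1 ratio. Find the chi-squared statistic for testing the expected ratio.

Under the 1:2:1 hypothesis (Σ ratio = 4, N = 482):
  black: 482 × 1/4 = 120.5
  blue: 482 × 2/4 = 241
  white: 482 × 1/4 = 120.5
χ² = Σ (O − E)² / E
  black: (117 − 120.5)² / 120.5 = 0.1017
  blue: (261 − 241)² / 241 = 1.6598
  white: (104 − 120.5)² / 120.5 = 2.2593
χ² = 0.1017 + 1.6598 + 2.2593 = 4.0208 ≈ 4.021

4.021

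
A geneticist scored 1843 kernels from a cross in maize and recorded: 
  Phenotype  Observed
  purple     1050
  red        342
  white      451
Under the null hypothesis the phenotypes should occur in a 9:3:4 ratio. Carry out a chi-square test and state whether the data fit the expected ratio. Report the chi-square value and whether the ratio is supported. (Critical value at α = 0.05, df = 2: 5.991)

0.414; consistent

The 9:3:4 ratio has 16 parts, so with N = 1843 the expected counts are:
  purple: 1843 × 9/16 = 1036.6875
  red: 1843 × 3/16 = 345.5625
  white: 1843 × 4/16 = 460.75
χ² = Σ (O − E)² / E
  purple: (1050 − 1036.6875)² / 1036.6875 = 0.1710
  red: (342 − 345.5625)² / 345.5625 = 0.0367
  white: (451 − 460.75)² / 460.75 = 0.2063
χ² = 0.1710 + 0.0367 + 0.2063 = 0.414
Degrees of freedom = 3 − 1 = 2; critical value at α = 0.05 is 5.991.
Since 0.414 < 5.991, we fail to reject the null hypothesis — the data are consistent with the 9:3:4 ratio.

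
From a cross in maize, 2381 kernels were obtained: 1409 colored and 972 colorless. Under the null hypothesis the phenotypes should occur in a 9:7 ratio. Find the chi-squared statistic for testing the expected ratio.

Total ratio parts = 16. Expected numbers out of 2381:
  colored: 2381 × 9/16 = 1339.3125
  colorless: 2381 × 7/16 = 1041.6875
χ² = Σ (O − E)² / E
  colored: (1409 − 1339.3125)² / 1339.3125 = 3.6260
  colorless: (972 − 1041.6875)² / 1041.6875 = 4.6620
χ² = 3.6260 + 4.6620 = 8.288

8.288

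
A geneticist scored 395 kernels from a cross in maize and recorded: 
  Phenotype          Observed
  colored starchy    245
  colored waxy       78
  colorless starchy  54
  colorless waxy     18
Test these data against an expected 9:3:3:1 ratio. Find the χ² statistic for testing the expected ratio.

9.798

The 9:3:3:1 ratio has 16 parts, so with N = 395 the expected counts are:
  colored starchy: 395 × 9/16 = 222.1875
  colored waxy: 395 × 3/16 = 74.0625
  colorless starchy: 395 × 3/16 = 74.0625
  colorless waxy: 395 × 1/16 = 24.6875
χ² = Σ (O − E)² / E
  colored starchy: (245 − 222.1875)² / 222.1875 = 2.3422
  colored waxy: (78 − 74.0625)² / 74.0625 = 0.2093
  colorless starchy: (54 − 74.0625)² / 74.0625 = 5.4347
  colorless waxy: (18 − 24.6875)² / 24.6875 = 1.8116
χ² = 2.3422 + 0.2093 + 5.4347 + 1.8116 = 9.7978 ≈ 9.798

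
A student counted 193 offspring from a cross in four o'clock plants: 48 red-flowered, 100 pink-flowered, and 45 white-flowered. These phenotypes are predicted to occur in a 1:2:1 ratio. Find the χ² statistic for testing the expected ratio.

0.347

Total ratio parts = 4. Expected numbers out of 193:
  red-flowered: 193 × 1/4 = 48.25
  pink-flowered: 193 × 2/4 = 96.5
  white-flowered: 193 × 1/4 = 48.25
χ² = Σ (O − E)² / E
  red-flowered: (48 − 48.25)² / 48.25 = 0.0013
  pink-flowered: (100 − 96.5)² / 96.5 = 0.1269
  white-flowered: (45 − 48.25)² / 48.25 = 0.2189
χ² = 0.0013 + 0.1269 + 0.2189 = 0.3471 ≈ 0.347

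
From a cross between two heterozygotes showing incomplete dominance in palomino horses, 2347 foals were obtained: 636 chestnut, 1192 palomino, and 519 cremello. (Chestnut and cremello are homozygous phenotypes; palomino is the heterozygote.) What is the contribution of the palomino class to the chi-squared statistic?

With incomplete dominance, a heterozygote × heterozygote cross gives a 1:2:1 phenotypic ratio.
The 1:2:1 ratio has 4 parts, so with N = 2347 the expected counts are:
  chestnut: 2347 × 1/4 = 586.75
  palomino: 2347 × 2/4 = 1173.5
  cremello: 2347 × 1/4 = 586.75
Contribution of palomino: (1192 − 1173.5)² / 1173.5 = 0.2916

0.292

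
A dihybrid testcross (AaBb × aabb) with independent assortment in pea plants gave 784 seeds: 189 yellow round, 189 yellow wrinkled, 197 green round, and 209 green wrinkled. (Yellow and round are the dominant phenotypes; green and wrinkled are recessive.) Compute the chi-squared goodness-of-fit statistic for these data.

A dihybrid testcross with independent assortment gives a 1:1:1:1 ratio.
Total ratio parts = 4. Expected numbers out of 784:
  yellow round: 784 × 1/4 = 196
  yellow wrinkled: 784 × 1/4 = 196
  green round: 784 × 1/4 = 196
  green wrinkled: 784 × 1/4 = 196
χ² = Σ (O − E)² / E
  yellow round: (189 − 196)² / 196 = 0.2500
  yellow wrinkled: (189 − 196)² / 196 = 0.2500
  green round: (197 − 196)² / 196 = 0.0051
  green wrinkled: (209 − 196)² / 196 = 0.8622
χ² = 0.2500 + 0.2500 + 0.0051 + 0.8622 = 1.3673 ≈ 1.367

1.367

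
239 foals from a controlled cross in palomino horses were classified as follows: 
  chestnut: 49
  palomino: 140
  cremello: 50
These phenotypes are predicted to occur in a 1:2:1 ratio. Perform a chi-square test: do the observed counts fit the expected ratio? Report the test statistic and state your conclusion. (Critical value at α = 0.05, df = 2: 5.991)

The 1:2:1 ratio has 4 parts, so with N = 239 the expected counts are:
  chestnut: 239 × 1/4 = 59.75
  palomino: 239 × 2/4 = 119.5
  cremello: 239 × 1/4 = 59.75
χ² = Σ (O − E)² / E
  chestnut: (49 − 59.75)² / 59.75 = 1.9341
  palomino: (140 − 119.5)² / 119.5 = 3.5167
  cremello: (50 − 59.75)² / 59.75 = 1.5910
χ² = 1.9341 + 3.5167 + 1.5910 = 7.0418 ≈ 7.042
Degrees of freedom = 3 − 1 = 2; critical value at α = 0.05 is 5.991.
Since 7.042 > 5.991, we reject the null hypothesis — the data do not fit the 1:2:1 ratio.

7.042; not consistent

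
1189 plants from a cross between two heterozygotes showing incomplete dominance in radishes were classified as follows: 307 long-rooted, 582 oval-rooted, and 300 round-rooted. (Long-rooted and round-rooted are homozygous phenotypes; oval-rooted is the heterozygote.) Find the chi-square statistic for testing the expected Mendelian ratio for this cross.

0.608

With incomplete dominance, a heterozygote × heterozygote cross gives a 1:2:1 phenotypic ratio.
The 1:2:1 ratio has 4 parts, so with N = 1189 the expected counts are:
  long-rooted: 1189 × 1/4 = 297.25
  oval-rooted: 1189 × 2/4 = 594.5
  round-rooted: 1189 × 1/4 = 297.25
χ² = Σ (O − E)² / E
  long-rooted: (307 − 297.25)² / 297.25 = 0.3198
  oval-rooted: (582 − 594.5)² / 594.5 = 0.2628
  round-rooted: (300 − 297.25)² / 297.25 = 0.0254
χ² = 0.3198 + 0.2628 + 0.0254 = 0.608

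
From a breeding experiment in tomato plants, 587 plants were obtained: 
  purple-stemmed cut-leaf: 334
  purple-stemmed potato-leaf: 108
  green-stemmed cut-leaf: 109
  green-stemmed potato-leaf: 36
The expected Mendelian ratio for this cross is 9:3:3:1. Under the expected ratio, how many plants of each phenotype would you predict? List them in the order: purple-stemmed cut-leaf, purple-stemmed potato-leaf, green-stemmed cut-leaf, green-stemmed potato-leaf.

330.1875, 110.0625, 110.0625, 36.6875

Under the 9:3:3:1 hypothesis (Σ ratio = 16, N = 587):
  purple-stemmed cut-leaf: 587 × 9/16 = 330.1875
  purple-stemmed potato-leaf: 587 × 3/16 = 110.0625
  green-stemmed cut-leaf: 587 × 3/16 = 110.0625
  green-stemmed potato-leaf: 587 × 1/16 = 36.6875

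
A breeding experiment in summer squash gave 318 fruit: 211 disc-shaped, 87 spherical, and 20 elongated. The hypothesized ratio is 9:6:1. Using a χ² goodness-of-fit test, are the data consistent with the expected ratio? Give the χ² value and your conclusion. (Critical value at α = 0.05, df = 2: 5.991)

14.492; not consistent

The 9:6:1 ratio has 16 parts, so with N = 318 the expected counts are:
  disc-shaped: 318 × 9/16 = 178.875
  spherical: 318 × 6/16 = 119.25
  elongated: 318 × 1/16 = 19.875
χ² = Σ (O − E)² / E
  disc-shaped: (211 − 178.875)² / 178.875 = 5.7695
  spherical: (87 − 119.25)² / 119.25 = 8.7217
  elongated: (20 − 19.875)² / 19.875 = 0.0008
χ² = 5.7695 + 8.7217 + 0.0008 = 14.492
Degrees of freedom = 3 − 1 = 2; critical value at α = 0.05 is 5.991.
Since 14.492 > 5.991, we reject the null hypothesis — the data do not fit the 9:6:1 ratio.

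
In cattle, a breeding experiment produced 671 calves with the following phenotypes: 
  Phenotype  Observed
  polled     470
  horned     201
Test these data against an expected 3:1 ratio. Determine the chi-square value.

Under the 3:1 hypothesis (Σ ratio = 4, N = 671):
  polled: 671 × 3/4 = 503.25
  horned: 671 × 1/4 = 167.75
χ² = Σ (O − E)² / E
  polled: (470 − 503.25)² / 503.25 = 2.1968
  horned: (201 − 167.75)² / 167.75 = 6.5905
χ² = 2.1968 + 6.5905 = 8.7873 ≈ 8.787

8.787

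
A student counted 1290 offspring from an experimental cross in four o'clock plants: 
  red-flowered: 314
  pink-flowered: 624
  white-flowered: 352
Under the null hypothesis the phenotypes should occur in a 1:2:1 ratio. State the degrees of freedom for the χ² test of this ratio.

A goodness-of-fit test with 3 phenotype classes has df = 3 − 1 = 2.

2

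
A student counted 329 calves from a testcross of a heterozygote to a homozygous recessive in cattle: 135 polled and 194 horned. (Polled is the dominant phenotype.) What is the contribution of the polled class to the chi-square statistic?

A testcross of a heterozygote (Aa × aa) gives a 1:1 phenotypic ratio.
The 1:1 ratio has 2 parts, so with N = 329 the expected counts are:
  polled: 329 × 1/2 = 164.5
  horned: 329 × 1/2 = 164.5
Contribution of polled: (135 − 164.5)² / 164.5 = 5.2903

5.290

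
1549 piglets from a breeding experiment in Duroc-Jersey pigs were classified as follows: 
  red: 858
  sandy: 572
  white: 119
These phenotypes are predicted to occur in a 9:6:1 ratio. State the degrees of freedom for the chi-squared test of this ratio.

A goodness-of-fit test with 3 phenotype classes has df = 3 − 1 = 2.

2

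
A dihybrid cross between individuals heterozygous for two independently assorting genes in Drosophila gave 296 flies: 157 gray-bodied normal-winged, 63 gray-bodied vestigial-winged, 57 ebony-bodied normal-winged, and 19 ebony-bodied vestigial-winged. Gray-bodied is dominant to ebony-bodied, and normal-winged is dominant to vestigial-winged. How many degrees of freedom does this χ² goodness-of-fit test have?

3

A dihybrid F₂ with independent assortment and complete dominance at both loci gives a 9:3:3:1 phenotypic ratio.
A goodness-of-fit test with 4 phenotype classes has df = 4 − 1 = 3.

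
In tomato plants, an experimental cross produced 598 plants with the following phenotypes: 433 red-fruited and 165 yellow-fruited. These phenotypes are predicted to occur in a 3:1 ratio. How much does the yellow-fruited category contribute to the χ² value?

1.607

Under the 3:1 hypothesis (Σ ratio = 4, N = 598):
  red-fruited: 598 × 3/4 = 448.5
  yellow-fruited: 598 × 1/4 = 149.5
Contribution of yellow-fruited: (165 − 149.5)² / 149.5 = 1.6070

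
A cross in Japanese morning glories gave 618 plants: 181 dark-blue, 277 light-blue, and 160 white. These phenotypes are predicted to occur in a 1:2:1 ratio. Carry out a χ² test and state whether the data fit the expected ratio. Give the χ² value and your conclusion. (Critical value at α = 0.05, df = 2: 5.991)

8.055; not consistent

The 1:2:1 ratio has 4 parts, so with N = 618 the expected counts are:
  dark-blue: 618 × 1/4 = 154.5
  light-blue: 618 × 2/4 = 309
  white: 618 × 1/4 = 154.5
χ² = Σ (O − E)² / E
  dark-blue: (181 − 154.5)² / 154.5 = 4.5453
  light-blue: (277 − 309)² / 309 = 3.3139
  white: (160 − 154.5)² / 154.5 = 0.1958
χ² = 4.5453 + 3.3139 + 0.1958 = 8.055
Degrees of freedom = 3 − 1 = 2; critical value at α = 0.05 is 5.991.
Since 8.055 > 5.991, we reject the null hypothesis — the data do not fit the 1:2:1 ratio.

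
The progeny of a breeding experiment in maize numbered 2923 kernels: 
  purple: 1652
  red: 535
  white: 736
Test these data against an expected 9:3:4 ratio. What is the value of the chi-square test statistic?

0.386

The 9:3:4 ratio has 16 parts, so with N = 2923 the expected counts are:
  purple: 2923 × 9/16 = 1644.1875
  red: 2923 × 3/16 = 548.0625
  white: 2923 × 4/16 = 730.75
χ² = Σ (O − E)² / E
  purple: (1652 − 1644.1875)² / 1644.1875 = 0.0371
  red: (535 − 548.0625)² / 548.0625 = 0.3113
  white: (736 − 730.75)² / 730.75 = 0.0377
χ² = 0.0371 + 0.3113 + 0.0377 = 0.3861 ≈ 0.386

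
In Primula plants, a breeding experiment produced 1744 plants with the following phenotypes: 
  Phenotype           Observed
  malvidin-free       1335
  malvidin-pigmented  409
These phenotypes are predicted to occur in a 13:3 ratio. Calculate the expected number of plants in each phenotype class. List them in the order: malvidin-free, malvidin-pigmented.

Under the 13:3 hypothesis (Σ ratio = 16, N = 1744):
  malvidin-free: 1744 × 13/16 = 1417
  malvidin-pigmented: 1744 × 3/16 = 327

1417, 327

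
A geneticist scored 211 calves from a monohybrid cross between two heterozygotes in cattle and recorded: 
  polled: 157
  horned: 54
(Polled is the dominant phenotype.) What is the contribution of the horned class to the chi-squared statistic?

For a monohybrid cross between heterozygotes with complete dominance, the expected phenotypic ratio is 3:1.
Total ratio parts = 4. Expected numbers out of 211:
  polled: 211 × 3/4 = 158.25
  horned: 211 × 1/4 = 52.75
Contribution of horned: (54 − 52.75)² / 52.75 = 0.0296

0.030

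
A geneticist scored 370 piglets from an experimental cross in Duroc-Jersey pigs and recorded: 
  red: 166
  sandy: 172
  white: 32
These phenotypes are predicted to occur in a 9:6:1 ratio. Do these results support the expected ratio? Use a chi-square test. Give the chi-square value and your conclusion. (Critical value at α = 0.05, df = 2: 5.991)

Total ratio parts = 16. Expected numbers out of 370:
  red: 370 × 9/16 = 208.125
  sandy: 370 × 6/16 = 138.75
  white: 370 × 1/16 = 23.125
χ² = Σ (O − E)² / E
  red: (166 − 208.125)² / 208.125 = 8.5262
  sandy: (172 − 138.75)² / 138.75 = 7.9680
  white: (32 − 23.125)² / 23.125 = 3.4061
χ² = 8.5262 + 7.9680 + 3.4061 = 19.9003 ≈ 19.900
Degrees of freedom = 3 − 1 = 2; critical value at α = 0.05 is 5.991.
Since 19.900 > 5.991, we reject the null hypothesis — the data do not fit the 9:6:1 ratio.

19.900; not consistent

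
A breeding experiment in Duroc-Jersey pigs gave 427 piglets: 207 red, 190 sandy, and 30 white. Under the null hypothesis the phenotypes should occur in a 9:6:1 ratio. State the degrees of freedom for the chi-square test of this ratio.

A goodness-of-fit test with 3 phenotype classes has df = 3 − 1 = 2.

2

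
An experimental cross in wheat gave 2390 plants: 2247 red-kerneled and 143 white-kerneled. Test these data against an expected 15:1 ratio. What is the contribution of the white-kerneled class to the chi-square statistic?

0.272

The 15:1 ratio has 16 parts, so with N = 2390 the expected counts are:
  red-kerneled: 2390 × 15/16 = 2240.625
  white-kerneled: 2390 × 1/16 = 149.375
Contribution of white-kerneled: (143 − 149.375)² / 149.375 = 0.2721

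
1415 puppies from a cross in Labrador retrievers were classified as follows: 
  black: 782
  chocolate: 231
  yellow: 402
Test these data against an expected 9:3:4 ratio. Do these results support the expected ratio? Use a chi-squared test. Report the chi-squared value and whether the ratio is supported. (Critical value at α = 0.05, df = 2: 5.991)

11.263; not consistent

Under the 9:3:4 hypothesis (Σ ratio = 16, N = 1415):
  black: 1415 × 9/16 = 795.9375
  chocolate: 1415 × 3/16 = 265.3125
  yellow: 1415 × 4/16 = 353.75
χ² = Σ (O − E)² / E
  black: (782 − 795.9375)² / 795.9375 = 0.2441
  chocolate: (231 − 265.3125)² / 265.3125 = 4.4376
  yellow: (402 − 353.75)² / 353.75 = 6.5811
χ² = 0.2441 + 4.4376 + 6.5811 = 11.2628 ≈ 11.263
Degrees of freedom = 3 − 1 = 2; critical value at α = 0.05 is 5.991.
Since 11.263 > 5.991, we reject the null hypothesis — the data do not fit the 9:3:4 ratio.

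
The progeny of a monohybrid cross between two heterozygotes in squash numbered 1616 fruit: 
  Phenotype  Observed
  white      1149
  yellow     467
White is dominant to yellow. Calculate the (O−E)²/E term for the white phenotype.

For a monohybrid cross between heterozygotes with complete dominance, the expected phenotypic ratio is 3:1.
Under the 3:1 hypothesis (Σ ratio = 4, N = 1616):
  white: 1616 × 3/4 = 1212
  yellow: 1616 × 1/4 = 404
Contribution of white: (1149 − 1212)² / 1212 = 3.2748

3.275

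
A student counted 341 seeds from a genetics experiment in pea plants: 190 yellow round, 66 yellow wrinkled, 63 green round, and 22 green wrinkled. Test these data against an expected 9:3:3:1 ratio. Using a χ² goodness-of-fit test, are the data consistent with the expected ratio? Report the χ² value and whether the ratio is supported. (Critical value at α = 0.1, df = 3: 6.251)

0.120; consistent

Under the 9:3:3:1 hypothesis (Σ ratio = 16, N = 341):
  yellow round: 341 × 9/16 = 191.8125
  yellow wrinkled: 341 × 3/16 = 63.9375
  green round: 341 × 3/16 = 63.9375
  green wrinkled: 341 × 1/16 = 21.3125
χ² = Σ (O − E)² / E
  yellow round: (190 − 191.8125)² / 191.8125 = 0.0171
  yellow wrinkled: (66 − 63.9375)² / 63.9375 = 0.0665
  green round: (63 − 63.9375)² / 63.9375 = 0.0137
  green wrinkled: (22 − 21.3125)² / 21.3125 = 0.0222
χ² = 0.0171 + 0.0665 + 0.0137 + 0.0222 = 0.1195 ≈ 0.120
Degrees of freedom = 4 − 1 = 3; critical value at α = 0.1 is 6.251.
Since 0.120 < 6.251, we fail to reject the null hypothesis — the data are consistent with the 9:3:3:1 ratio.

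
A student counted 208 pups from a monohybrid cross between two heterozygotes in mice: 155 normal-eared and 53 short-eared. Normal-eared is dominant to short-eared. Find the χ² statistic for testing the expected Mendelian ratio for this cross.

For a monohybrid cross between heterozygotes with complete dominance, the expected phenotypic ratio is 3:1.
Total ratio parts = 4. Expected numbers out of 208:
  normal-eared: 208 × 3/4 = 156
  short-eared: 208 × 1/4 = 52
χ² = Σ (O − E)² / E
  normal-eared: (155 − 156)² / 156 = 0.0064
  short-eared: (53 − 52)² / 52 = 0.0192
χ² = 0.0064 + 0.0192 = 0.0256 ≈ 0.026

0.026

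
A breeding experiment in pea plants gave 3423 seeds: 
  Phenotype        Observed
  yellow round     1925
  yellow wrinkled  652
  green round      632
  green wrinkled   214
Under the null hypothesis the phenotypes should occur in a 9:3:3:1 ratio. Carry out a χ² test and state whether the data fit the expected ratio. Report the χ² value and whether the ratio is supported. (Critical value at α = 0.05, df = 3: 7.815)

Under the 9:3:3:1 hypothesis (Σ ratio = 16, N = 3423):
  yellow round: 3423 × 9/16 = 1925.4375
  yellow wrinkled: 3423 × 3/16 = 641.8125
  green round: 3423 × 3/16 = 641.8125
  green wrinkled: 3423 × 1/16 = 213.9375
χ² = Σ (O − E)² / E
  yellow round: (1925 − 1925.4375)² / 1925.4375 = 0.0001
  yellow wrinkled: (652 − 641.8125)² / 641.8125 = 0.1617
  green round: (632 − 641.8125)² / 641.8125 = 0.1500
  green wrinkled: (214 − 213.9375)² / 213.9375 = 0.0000
χ² = 0.0001 + 0.1617 + 0.1500 + 0.0000 = 0.3118 ≈ 0.312
Degrees of freedom = 4 − 1 = 3; critical value at α = 0.05 is 7.815.
Since 0.312 < 7.815, we fail to reject the null hypothesis — the data are consistent with the 9:3:3:1 ratio.

0.312; consistent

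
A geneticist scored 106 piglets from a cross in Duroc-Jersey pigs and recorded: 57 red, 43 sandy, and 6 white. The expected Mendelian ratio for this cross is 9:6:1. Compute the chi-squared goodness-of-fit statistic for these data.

0.440

Expected counts for N = 106 under a 9:6:1 ratio (total parts = 16):
  red: 106 × 9/16 = 59.625
  sandy: 106 × 6/16 = 39.75
  white: 106 × 1/16 = 6.625
χ² = Σ (O − E)² / E
  red: (57 − 59.625)² / 59.625 = 0.1156
  sandy: (43 − 39.75)² / 39.75 = 0.2657
  white: (6 − 6.625)² / 6.625 = 0.0590
χ² = 0.1156 + 0.2657 + 0.0590 = 0.4403 ≈ 0.440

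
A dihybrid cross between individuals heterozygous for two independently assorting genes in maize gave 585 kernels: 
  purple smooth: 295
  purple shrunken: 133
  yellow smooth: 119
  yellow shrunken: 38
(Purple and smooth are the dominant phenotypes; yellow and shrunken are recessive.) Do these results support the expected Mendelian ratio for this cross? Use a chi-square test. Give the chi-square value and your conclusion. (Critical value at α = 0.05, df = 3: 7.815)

9.328; not consistent

A dihybrid F₂ with independent assortment and complete dominance at both loci gives a 9:3:3:1 phenotypic ratio.
The 9:3:3:1 ratio has 16 parts, so with N = 585 the expected counts are:
  purple smooth: 585 × 9/16 = 329.0625
  purple shrunken: 585 × 3/16 = 109.6875
  yellow smooth: 585 × 3/16 = 109.6875
  yellow shrunken: 585 × 1/16 = 36.5625
χ² = Σ (O − E)² / E
  purple smooth: (295 − 329.0625)² / 329.0625 = 3.5259
  purple shrunken: (133 − 109.6875)² / 109.6875 = 4.9547
  yellow smooth: (119 − 109.6875)² / 109.6875 = 0.7906
  yellow shrunken: (38 − 36.5625)² / 36.5625 = 0.0565
χ² = 3.5259 + 4.9547 + 0.7906 + 0.0565 = 9.3277 ≈ 9.328
Degrees of freedom = 4 − 1 = 3; critical value at α = 0.05 is 7.815.
Since 9.328 > 7.815, we reject the null hypothesis — the data do not fit the 9:3:3:1 ratio.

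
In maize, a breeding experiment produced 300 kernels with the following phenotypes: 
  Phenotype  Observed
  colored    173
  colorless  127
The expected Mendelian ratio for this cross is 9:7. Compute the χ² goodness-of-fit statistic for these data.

0.245

Under the 9:7 hypothesis (Σ ratio = 16, N = 300):
  colored: 300 × 9/16 = 168.75
  colorless: 300 × 7/16 = 131.25
χ² = Σ (O − E)² / E
  colored: (173 − 168.75)² / 168.75 = 0.1070
  colorless: (127 − 131.25)² / 131.25 = 0.1376
χ² = 0.1070 + 0.1376 = 0.2446 ≈ 0.245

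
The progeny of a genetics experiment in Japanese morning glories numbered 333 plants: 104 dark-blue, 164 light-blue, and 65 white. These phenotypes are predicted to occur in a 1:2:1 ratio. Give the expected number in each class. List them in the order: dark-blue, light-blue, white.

Under the 1:2:1 hypothesis (Σ ratio = 4, N = 333):
  dark-blue: 333 × 1/4 = 83.25
  light-blue: 333 × 2/4 = 166.5
  white: 333 × 1/4 = 83.25

83.25, 166.5, 83.25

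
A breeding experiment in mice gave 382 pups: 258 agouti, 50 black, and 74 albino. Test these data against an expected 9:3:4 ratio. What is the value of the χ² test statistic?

20.024

The 9:3:4 ratio has 16 parts, so with N = 382 the expected counts are:
  agouti: 382 × 9/16 = 214.875
  black: 382 × 3/16 = 71.625
  albino: 382 × 4/16 = 95.5
χ² = Σ (O − E)² / E
  agouti: (258 − 214.875)² / 214.875 = 8.6551
  black: (50 − 71.625)² / 71.625 = 6.5290
  albino: (74 − 95.5)² / 95.5 = 4.8403
χ² = 8.6551 + 6.5290 + 4.8403 = 20.0244 ≈ 20.024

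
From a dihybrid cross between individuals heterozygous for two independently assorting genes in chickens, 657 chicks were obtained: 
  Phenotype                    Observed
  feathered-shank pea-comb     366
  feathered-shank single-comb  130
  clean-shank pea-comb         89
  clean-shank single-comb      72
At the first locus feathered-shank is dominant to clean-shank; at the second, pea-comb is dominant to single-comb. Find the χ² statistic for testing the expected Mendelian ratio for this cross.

A dihybrid F₂ with independent assortment and complete dominance at both loci gives a 9:3:3:1 phenotypic ratio.
The 9:3:3:1 ratio has 16 parts, so with N = 657 the expected counts are:
  feathered-shank pea-comb: 657 × 9/16 = 369.5625
  feathered-shank single-comb: 657 × 3/16 = 123.1875
  clean-shank pea-comb: 657 × 3/16 = 123.1875
  clean-shank single-comb: 657 × 1/16 = 41.0625
χ² = Σ (O − E)² / E
  feathered-shank pea-comb: (366 − 369.5625)² / 369.5625 = 0.0343
  feathered-shank single-comb: (130 − 123.1875)² / 123.1875 = 0.3767
  clean-shank pea-comb: (89 − 123.1875)² / 123.1875 = 9.4879
  clean-shank single-comb: (72 − 41.0625)² / 41.0625 = 23.3091
χ² = 0.0343 + 0.3767 + 9.4879 + 23.3091 = 33.208

33.208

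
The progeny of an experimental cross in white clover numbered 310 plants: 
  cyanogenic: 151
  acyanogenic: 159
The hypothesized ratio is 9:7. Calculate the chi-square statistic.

Under the 9:7 hypothesis (Σ ratio = 16, N = 310):
  cyanogenic: 310 × 9/16 = 174.375
  acyanogenic: 310 × 7/16 = 135.625
χ² = Σ (O − E)² / E
  cyanogenic: (151 − 174.375)² / 174.375 = 3.1334
  acyanogenic: (159 − 135.625)² / 135.625 = 4.0287
χ² = 3.1334 + 4.0287 = 7.1621 ≈ 7.162

7.162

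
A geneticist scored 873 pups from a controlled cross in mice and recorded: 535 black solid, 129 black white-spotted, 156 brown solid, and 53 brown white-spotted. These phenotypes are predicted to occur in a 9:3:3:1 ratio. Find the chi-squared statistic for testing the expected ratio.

The 9:3:3:1 ratio has 16 parts, so with N = 873 the expected counts are:
  black solid: 873 × 9/16 = 491.0625
  black white-spotted: 873 × 3/16 = 163.6875
  brown solid: 873 × 3/16 = 163.6875
  brown white-spotted: 873 × 1/16 = 54.5625
χ² = Σ (O − E)² / E
  black solid: (535 − 491.0625)² / 491.0625 = 3.9313
  black white-spotted: (129 − 163.6875)² / 163.6875 = 7.3507
  brown solid: (156 − 163.6875)² / 163.6875 = 0.3610
  brown white-spotted: (53 − 54.5625)² / 54.5625 = 0.0447
χ² = 3.9313 + 7.3507 + 0.3610 + 0.0447 = 11.6877 ≈ 11.688

11.688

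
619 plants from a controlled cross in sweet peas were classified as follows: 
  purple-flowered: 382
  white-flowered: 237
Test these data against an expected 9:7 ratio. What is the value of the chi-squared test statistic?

The 9:7 ratio has 16 parts, so with N = 619 the expected counts are:
  purple-flowered: 619 × 9/16 = 348.1875
  white-flowered: 619 × 7/16 = 270.8125
χ² = Σ (O − E)² / E
  purple-flowered: (382 − 348.1875)² / 348.1875 = 3.2835
  white-flowered: (237 − 270.8125)² / 270.8125 = 4.2217
χ² = 3.2835 + 4.2217 = 7.5052 ≈ 7.505

7.505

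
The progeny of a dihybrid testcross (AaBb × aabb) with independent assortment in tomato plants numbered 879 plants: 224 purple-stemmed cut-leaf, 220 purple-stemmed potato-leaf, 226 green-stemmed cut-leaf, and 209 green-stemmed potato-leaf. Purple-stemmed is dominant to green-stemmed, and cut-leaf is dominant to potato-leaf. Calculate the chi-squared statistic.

A dihybrid testcross with independent assortment gives a 1:1:1:1 ratio.
Under the 1:1:1:1 hypothesis (Σ ratio = 4, N = 879):
  purple-stemmed cut-leaf: 879 × 1/4 = 219.75
  purple-stemmed potato-leaf: 879 × 1/4 = 219.75
  green-stemmed cut-leaf: 879 × 1/4 = 219.75
  green-stemmed potato-leaf: 879 × 1/4 = 219.75
χ² = Σ (O − E)² / E
  purple-stemmed cut-leaf: (224 − 219.75)² / 219.75 = 0.0822
  purple-stemmed potato-leaf: (220 − 219.75)² / 219.75 = 0.0003
  green-stemmed cut-leaf: (226 − 219.75)² / 219.75 = 0.1778
  green-stemmed potato-leaf: (209 − 219.75)² / 219.75 = 0.5259
χ² = 0.0822 + 0.0003 + 0.1778 + 0.5259 = 0.7862 ≈ 0.786

0.786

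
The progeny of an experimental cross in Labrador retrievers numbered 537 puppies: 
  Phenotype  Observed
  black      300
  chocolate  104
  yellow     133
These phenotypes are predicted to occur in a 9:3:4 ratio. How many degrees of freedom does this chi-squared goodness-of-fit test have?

A goodness-of-fit test with 3 phenotype classes has df = 3 − 1 = 2.

2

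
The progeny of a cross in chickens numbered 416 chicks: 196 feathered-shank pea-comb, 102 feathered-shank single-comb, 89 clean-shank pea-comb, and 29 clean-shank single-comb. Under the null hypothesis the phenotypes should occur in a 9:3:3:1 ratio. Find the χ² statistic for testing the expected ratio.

15.453

Total ratio parts = 16. Expected numbers out of 416:
  feathered-shank pea-comb: 416 × 9/16 = 234
  feathered-shank single-comb: 416 × 3/16 = 78
  clean-shank pea-comb: 416 × 3/16 = 78
  clean-shank single-comb: 416 × 1/16 = 26
χ² = Σ (O − E)² / E
  feathered-shank pea-comb: (196 − 234)² / 234 = 6.1709
  feathered-shank single-comb: (102 − 78)² / 78 = 7.3846
  clean-shank pea-comb: (89 − 78)² / 78 = 1.5513
  clean-shank single-comb: (29 − 26)² / 26 = 0.3462
χ² = 6.1709 + 7.3846 + 1.5513 + 0.3462 = 15.453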